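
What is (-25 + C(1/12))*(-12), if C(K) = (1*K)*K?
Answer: 3599/12 ≈ 299.92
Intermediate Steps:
C(K) = K² (C(K) = K*K = K²)
(-25 + C(1/12))*(-12) = (-25 + (1/12)²)*(-12) = (-25 + 1/144)*(-12) = -3599/144*(-12) = 3599/12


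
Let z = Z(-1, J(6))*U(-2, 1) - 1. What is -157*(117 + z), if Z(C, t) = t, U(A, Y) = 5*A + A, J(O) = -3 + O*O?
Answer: 43960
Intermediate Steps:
J(O) = -3 + O²
U(A, Y) = 6*A
z = -397 (z = (-3 + 6²)*(6*(-2)) - 1 = (-3 + 36)*(-12) - 1 = 33*(-12) - 1 = -396 - 1 = -397)
-157*(117 + z) = -157*(117 - 397) = -157*(-280) = 43960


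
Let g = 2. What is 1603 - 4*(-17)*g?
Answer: 1739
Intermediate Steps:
1603 - 4*(-17)*g = 1603 - 4*(-17)*2 = 1603 - (-68)*2 = 1603 - 1*(-136) = 1603 + 136 = 1739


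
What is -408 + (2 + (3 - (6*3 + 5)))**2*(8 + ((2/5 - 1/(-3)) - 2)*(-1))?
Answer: 12972/5 ≈ 2594.4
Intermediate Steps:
-408 + (2 + (3 - (6*3 + 5)))**2*(8 + ((2/5 - 1/(-3)) - 2)*(-1)) = -408 + (2 + (3 - (18 + 5)))**2*(8 + ((2*(1/5) - 1*(-1/3)) - 2)*(-1)) = -408 + (2 + (3 - 1*23))**2*(8 + ((2/5 + 1/3) - 2)*(-1)) = -408 + (2 + (3 - 23))**2*(8 + (11/15 - 2)*(-1)) = -408 + (2 - 20)**2*(8 - 19/15*(-1)) = -408 + (-18)**2*(8 + 19/15) = -408 + 324*(139/15) = -408 + 15012/5 = 12972/5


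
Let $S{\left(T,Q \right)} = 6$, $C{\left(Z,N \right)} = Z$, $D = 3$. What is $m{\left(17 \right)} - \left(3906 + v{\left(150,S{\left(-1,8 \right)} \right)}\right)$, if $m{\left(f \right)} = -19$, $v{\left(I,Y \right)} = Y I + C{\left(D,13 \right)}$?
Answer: $-4828$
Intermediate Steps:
$v{\left(I,Y \right)} = 3 + I Y$ ($v{\left(I,Y \right)} = Y I + 3 = I Y + 3 = 3 + I Y$)
$m{\left(17 \right)} - \left(3906 + v{\left(150,S{\left(-1,8 \right)} \right)}\right) = -19 - \left(3909 + 900\right) = -19 - 4809 = -4828$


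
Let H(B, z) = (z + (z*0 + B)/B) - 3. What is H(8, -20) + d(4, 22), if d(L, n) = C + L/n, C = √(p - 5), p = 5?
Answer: -240/11 ≈ -21.818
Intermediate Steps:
C = 0 (C = √(5 - 5) = √0 = 0)
d(L, n) = L/n (d(L, n) = 0 + L/n = L/n)
H(B, z) = -2 + z (H(B, z) = (z + (0 + B)/B) - 3 = (z + B/B) - 3 = (z + 1) - 3 = (1 + z) - 3 = -2 + z)
H(8, -20) + d(4, 22) = (-2 - 20) + 4/22 = -22 + 4*(1/22) = -22 + 2/11 = -240/11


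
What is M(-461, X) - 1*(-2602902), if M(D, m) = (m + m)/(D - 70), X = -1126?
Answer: 1382143214/531 ≈ 2.6029e+6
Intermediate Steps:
M(D, m) = 2*m/(-70 + D) (M(D, m) = (2*m)/(-70 + D) = 2*m/(-70 + D))
M(-461, X) - 1*(-2602902) = 2*(-1126)/(-70 - 461) - 1*(-2602902) = 2*(-1126)/(-531) + 2602902 = 2*(-1126)*(-1/531) + 2602902 = 2252/531 + 2602902 = 1382143214/531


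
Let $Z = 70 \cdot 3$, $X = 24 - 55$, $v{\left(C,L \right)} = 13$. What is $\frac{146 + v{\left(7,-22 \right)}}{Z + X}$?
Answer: $\frac{159}{179} \approx 0.88827$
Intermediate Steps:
$X = -31$
$Z = 210$
$\frac{146 + v{\left(7,-22 \right)}}{Z + X} = \frac{146 + 13}{210 - 31} = \frac{159}{179}$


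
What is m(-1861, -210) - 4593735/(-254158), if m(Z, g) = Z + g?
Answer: -521767483/254158 ≈ -2052.9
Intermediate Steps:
m(-1861, -210) - 4593735/(-254158) = (-1861 - 210) - 4593735/(-254158) = -2071 - 4593735*(-1)/254158 = -2071 - 1*(-4593735/254158) = -2071 + 4593735/254158 = -521767483/254158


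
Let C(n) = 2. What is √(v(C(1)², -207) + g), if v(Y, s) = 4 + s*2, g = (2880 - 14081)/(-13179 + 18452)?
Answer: 3*I*√1273213307/5273 ≈ 20.301*I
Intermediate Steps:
g = -11201/5273 ≈ -2.1242
v(Y, s) = 4 + 2*s
√(v(C(1)², -207) + g) = √((4 + 2*(-207)) - 11201/5273) = √((4 - 414) - 11201/5273) = √(-410 - 11201/5273) = √(-2173131/5273) = 3*I*√1273213307/5273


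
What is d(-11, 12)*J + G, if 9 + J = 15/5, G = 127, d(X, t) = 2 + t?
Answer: 43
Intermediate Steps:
J = -6 (J = -9 + 15/5 = -9 + 15*(⅕) = -9 + 3 = -6)
d(-11, 12)*J + G = (2 + 12)*(-6) + 127 = 14*(-6) + 127 = -84 + 127 = 43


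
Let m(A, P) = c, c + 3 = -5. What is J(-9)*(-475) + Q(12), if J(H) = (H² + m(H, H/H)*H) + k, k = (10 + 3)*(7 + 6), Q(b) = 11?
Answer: -152939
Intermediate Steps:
c = -8 (c = -3 - 5 = -8)
m(A, P) = -8
k = 169 (k = 13*13 = 169)
J(H) = 169 + H² - 8*H (J(H) = (H² - 8*H) + 169 = 169 + H² - 8*H)
J(-9)*(-475) + Q(12) = (169 + (-9)² - 8*(-9))*(-475) + 11 = (169 + 81 + 72)*(-475) + 11 = 322*(-475) + 11 = -152950 + 11 = -152939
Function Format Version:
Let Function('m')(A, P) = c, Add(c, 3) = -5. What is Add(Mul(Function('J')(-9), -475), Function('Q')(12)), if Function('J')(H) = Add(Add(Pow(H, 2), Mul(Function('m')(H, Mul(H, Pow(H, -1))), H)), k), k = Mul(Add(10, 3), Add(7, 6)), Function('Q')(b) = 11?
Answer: -152939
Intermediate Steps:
c = -8 (c = Add(-3, -5) = -8)
Function('m')(A, P) = -8
k = 169 (k = Mul(13, 13) = 169)
Function('J')(H) = Add(169, Pow(H, 2), Mul(-8, H)) (Function('J')(H) = Add(Add(Pow(H, 2), Mul(-8, H)), 169) = Add(169, Pow(H, 2), Mul(-8, H)))
Add(Mul(Function('J')(-9), -475), Function('Q')(12)) = Add(Mul(Add(169, Pow(-9, 2), Mul(-8, -9)), -475), 11) = Add(Mul(Add(169, 81, 72), -475), 11) = Add(Mul(322, -475), 11) = Add(-152950, 11) = -152939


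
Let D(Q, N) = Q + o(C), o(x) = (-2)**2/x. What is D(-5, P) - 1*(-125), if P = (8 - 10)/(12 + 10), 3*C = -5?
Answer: 588/5 ≈ 117.60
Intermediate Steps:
C = -5/3 (C = (1/3)*(-5) = -5/3 ≈ -1.6667)
P = -1/11 (P = -2/22 = -2*1/22 = -1/11 ≈ -0.090909)
o(x) = 4/x
D(Q, N) = -12/5 + Q (D(Q, N) = Q + 4/(-5/3) = Q + 4*(-3/5) = Q - 12/5 = -12/5 + Q)
D(-5, P) - 1*(-125) = (-12/5 - 5) - 1*(-125) = -37/5 + 125 = 588/5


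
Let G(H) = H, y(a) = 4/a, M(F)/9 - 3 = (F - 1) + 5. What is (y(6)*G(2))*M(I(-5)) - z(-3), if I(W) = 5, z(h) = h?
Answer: 147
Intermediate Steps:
M(F) = 63 + 9*F (M(F) = 27 + 9*((F - 1) + 5) = 27 + 9*((-1 + F) + 5) = 27 + 9*(4 + F) = 27 + (36 + 9*F) = 63 + 9*F)
(y(6)*G(2))*M(I(-5)) - z(-3) = ((4/6)*2)*(63 + 9*5) - 1*(-3) = ((4*(⅙))*2)*(63 + 45) + 3 = ((⅔)*2)*108 + 3 = (4/3)*108 + 3 = 144 + 3 = 147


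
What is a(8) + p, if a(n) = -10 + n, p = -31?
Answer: -33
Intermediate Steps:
a(8) + p = (-10 + 8) - 31 = -2 - 31 = -33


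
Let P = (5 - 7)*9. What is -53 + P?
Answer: -71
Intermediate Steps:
P = -18 (P = -2*9 = -18)
-53 + P = -53 - 18 = -71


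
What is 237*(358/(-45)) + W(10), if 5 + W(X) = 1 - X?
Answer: -28492/15 ≈ -1899.5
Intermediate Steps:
W(X) = -4 - X (W(X) = -5 + (1 - X) = -4 - X)
237*(358/(-45)) + W(10) = 237*(358/(-45)) + (-4 - 1*10) = 237*(358*(-1/45)) + (-4 - 10) = 237*(-358/45) - 14 = -28282/15 - 14 = -28492/15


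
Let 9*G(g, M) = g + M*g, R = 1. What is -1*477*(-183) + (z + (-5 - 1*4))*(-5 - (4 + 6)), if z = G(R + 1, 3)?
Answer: 262238/3 ≈ 87413.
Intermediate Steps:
G(g, M) = g/9 + M*g/9 (G(g, M) = (g + M*g)/9 = g/9 + M*g/9)
z = 8/9 (z = (1 + 1)*(1 + 3)/9 = (1/9)*2*4 = 8/9 ≈ 0.88889)
-1*477*(-183) + (z + (-5 - 1*4))*(-5 - (4 + 6)) = -1*477*(-183) + (8/9 + (-5 - 1*4))*(-5 - (4 + 6)) = -477*(-183) + (8/9 + (-5 - 4))*(-5 - 1*10) = 87291 + (8/9 - 9)*(-5 - 10) = 87291 - 73/9*(-15) = 87291 + 365/3 = 262238/3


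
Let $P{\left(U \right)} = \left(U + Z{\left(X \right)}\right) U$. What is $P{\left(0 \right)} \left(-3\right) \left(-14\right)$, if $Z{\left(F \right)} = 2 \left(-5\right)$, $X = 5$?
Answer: $0$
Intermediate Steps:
$Z{\left(F \right)} = -10$
$P{\left(U \right)} = U \left(-10 + U\right)$ ($P{\left(U \right)} = \left(U - 10\right) U = \left(-10 + U\right) U = U \left(-10 + U\right)$)
$P{\left(0 \right)} \left(-3\right) \left(-14\right) = 0 \left(-10 + 0\right) \left(-3\right) \left(-14\right) = 0 \left(-10\right) \left(-3\right) \left(-14\right) = 0 \left(-3\right) \left(-14\right) = 0 \left(-14\right) = 0$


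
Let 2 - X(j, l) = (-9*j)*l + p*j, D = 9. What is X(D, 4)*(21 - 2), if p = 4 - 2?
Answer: 5852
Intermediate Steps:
p = 2
X(j, l) = 2 - 2*j + 9*j*l (X(j, l) = 2 - ((-9*j)*l + 2*j) = 2 - (-9*j*l + 2*j) = 2 - (2*j - 9*j*l) = 2 + (-2*j + 9*j*l) = 2 - 2*j + 9*j*l)
X(D, 4)*(21 - 2) = (2 - 2*9 + 9*9*4)*(21 - 2) = (2 - 18 + 324)*19 = 308*19 = 5852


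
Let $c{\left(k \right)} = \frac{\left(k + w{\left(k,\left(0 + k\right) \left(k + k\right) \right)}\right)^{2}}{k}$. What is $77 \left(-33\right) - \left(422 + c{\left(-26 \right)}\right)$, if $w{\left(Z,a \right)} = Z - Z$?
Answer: $-2937$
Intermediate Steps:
$w{\left(Z,a \right)} = 0$
$c{\left(k \right)} = k$ ($c{\left(k \right)} = \frac{\left(k + 0\right)^{2}}{k} = \frac{k^{2}}{k} = k$)
$77 \left(-33\right) - \left(422 + c{\left(-26 \right)}\right) = 77 \left(-33\right) - 396 = -2541 + \left(-422 + 26\right) = -2541 - 396 = -2937$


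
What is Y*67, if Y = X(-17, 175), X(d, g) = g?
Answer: 11725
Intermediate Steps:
Y = 175
Y*67 = 175*67 = 11725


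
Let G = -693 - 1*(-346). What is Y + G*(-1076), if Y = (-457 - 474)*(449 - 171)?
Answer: 114554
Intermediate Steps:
G = -347 (G = -693 + 346 = -347)
Y = -258818 (Y = -931*278 = -258818)
Y + G*(-1076) = -258818 - 347*(-1076) = -258818 + 373372 = 114554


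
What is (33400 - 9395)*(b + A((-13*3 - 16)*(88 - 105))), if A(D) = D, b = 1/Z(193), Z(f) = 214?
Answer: 4803184455/214 ≈ 2.2445e+7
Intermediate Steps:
b = 1/214 ≈ 0.0046729
(33400 - 9395)*(b + A((-13*3 - 16)*(88 - 105))) = (33400 - 9395)*(1/214 + (-13*3 - 16)*(88 - 105)) = 24005*(1/214 + (-39 - 16)*(-17)) = 24005*(1/214 - 55*(-17)) = 24005*(1/214 + 935) = 24005*(200091/214) = 4803184455/214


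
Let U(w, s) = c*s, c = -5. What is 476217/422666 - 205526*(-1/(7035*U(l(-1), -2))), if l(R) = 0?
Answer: 60185359133/14867276550 ≈ 4.0482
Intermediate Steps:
U(w, s) = -5*s
476217/422666 - 205526*(-1/(7035*U(l(-1), -2))) = 476217/422666 - 205526/((-(-35175)*(-2))) = 476217*(1/422666) - 205526/((-7035*10)) = 476217/422666 - 205526/(-70350) = 476217/422666 - 205526*(-1/70350) = 476217/422666 + 102763/35175 = 60185359133/14867276550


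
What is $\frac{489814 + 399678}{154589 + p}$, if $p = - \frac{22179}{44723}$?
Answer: $\frac{9945187679}{1728415417} \approx 5.7539$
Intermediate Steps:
$p = - \frac{22179}{44723}$ ($p = \left(-22179\right) \frac{1}{44723} = - \frac{22179}{44723} \approx -0.49592$)
$\frac{489814 + 399678}{154589 + p} = \frac{489814 + 399678}{154589 - \frac{22179}{44723}} = \frac{889492}{\frac{6913661668}{44723}} = 889492 \cdot \frac{44723}{6913661668} = \frac{9945187679}{1728415417}$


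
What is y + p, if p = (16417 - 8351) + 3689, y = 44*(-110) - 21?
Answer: 6894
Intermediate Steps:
y = -4861 (y = -4840 - 21 = -4861)
p = 11755 (p = 8066 + 3689 = 11755)
y + p = -4861 + 11755 = 6894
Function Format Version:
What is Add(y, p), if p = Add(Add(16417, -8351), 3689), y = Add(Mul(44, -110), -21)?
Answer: 6894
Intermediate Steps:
y = -4861 (y = Add(-4840, -21) = -4861)
p = 11755 (p = Add(8066, 3689) = 11755)
Add(y, p) = Add(-4861, 11755) = 6894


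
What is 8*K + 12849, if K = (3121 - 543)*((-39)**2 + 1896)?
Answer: 70485057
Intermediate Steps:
K = 8809026 (K = 2578*(1521 + 1896) = 2578*3417 = 8809026)
8*K + 12849 = 8*8809026 + 12849 = 70472208 + 12849 = 70485057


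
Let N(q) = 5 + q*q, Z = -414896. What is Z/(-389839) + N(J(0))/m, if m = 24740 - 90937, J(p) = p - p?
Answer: 27462921317/25806172283 ≈ 1.0642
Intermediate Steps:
J(p) = 0
N(q) = 5 + q²
m = -66197
Z/(-389839) + N(J(0))/m = -414896/(-389839) + (5 + 0²)/(-66197) = -414896*(-1/389839) + (5 + 0)*(-1/66197) = 414896/389839 + 5*(-1/66197) = 414896/389839 - 5/66197 = 27462921317/25806172283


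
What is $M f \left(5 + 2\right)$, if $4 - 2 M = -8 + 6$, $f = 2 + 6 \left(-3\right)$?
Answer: $-336$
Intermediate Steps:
$f = -16$ ($f = 2 - 18 = -16$)
$M = 3$ ($M = 2 - \frac{-8 + 6}{2} = 2 - -1 = 2 + 1 = 3$)
$M f \left(5 + 2\right) = 3 \left(-16\right) \left(5 + 2\right) = \left(-48\right) 7 = -336$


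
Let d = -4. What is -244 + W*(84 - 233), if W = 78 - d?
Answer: -12462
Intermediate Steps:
W = 82 (W = 78 - 1*(-4) = 78 + 4 = 82)
-244 + W*(84 - 233) = -244 + 82*(84 - 233) = -244 + 82*(-149) = -244 - 12218 = -12462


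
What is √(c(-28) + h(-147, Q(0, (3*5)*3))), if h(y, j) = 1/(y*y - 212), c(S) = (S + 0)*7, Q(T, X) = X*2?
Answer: 3*I*√9970552663/21397 ≈ 14.0*I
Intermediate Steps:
Q(T, X) = 2*X
c(S) = 7*S (c(S) = S*7 = 7*S)
h(y, j) = 1/(-212 + y²) (h(y, j) = 1/(y² - 212) = 1/(-212 + y²))
√(c(-28) + h(-147, Q(0, (3*5)*3))) = √(7*(-28) + 1/(-212 + (-147)²)) = √(-196 + 1/(-212 + 21609)) = √(-196 + 1/21397) = √(-4193811/21397) = 3*I*√9970552663/21397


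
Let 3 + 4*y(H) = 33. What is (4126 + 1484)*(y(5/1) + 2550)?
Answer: 14347575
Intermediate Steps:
y(H) = 15/2 (y(H) = -¾ + (¼)*33 = -¾ + 33/4 = 15/2)
(4126 + 1484)*(y(5/1) + 2550) = (4126 + 1484)*(15/2 + 2550) = 5610*(5115/2) = 14347575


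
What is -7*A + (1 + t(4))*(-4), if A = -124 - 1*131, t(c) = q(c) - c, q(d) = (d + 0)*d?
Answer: 1733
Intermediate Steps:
q(d) = d² (q(d) = d*d = d²)
t(c) = c² - c
A = -255 (A = -124 - 131 = -255)
-7*A + (1 + t(4))*(-4) = -7*(-255) + (1 + 4*(-1 + 4))*(-4) = 1785 + (1 + 4*3)*(-4) = 1785 + (1 + 12)*(-4) = 1785 + 13*(-4) = 1785 - 52 = 1733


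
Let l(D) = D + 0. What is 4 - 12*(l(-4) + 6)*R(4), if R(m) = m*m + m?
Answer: -476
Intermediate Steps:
l(D) = D
R(m) = m + m**2 (R(m) = m**2 + m = m + m**2)
4 - 12*(l(-4) + 6)*R(4) = 4 - 12*(-4 + 6)*4*(1 + 4) = 4 - 24*4*5 = 4 - 24*20 = 4 - 12*40 = 4 - 480 = -476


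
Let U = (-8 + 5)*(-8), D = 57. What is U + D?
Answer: 81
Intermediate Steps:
U = 24 (U = -3*(-8) = 24)
U + D = 24 + 57 = 81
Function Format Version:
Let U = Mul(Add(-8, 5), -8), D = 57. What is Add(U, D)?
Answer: 81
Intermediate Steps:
U = 24 (U = Mul(-3, -8) = 24)
Add(U, D) = Add(24, 57) = 81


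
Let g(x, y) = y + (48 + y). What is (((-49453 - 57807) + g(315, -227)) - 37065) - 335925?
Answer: -480656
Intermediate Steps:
g(x, y) = 48 + 2*y
(((-49453 - 57807) + g(315, -227)) - 37065) - 335925 = (((-49453 - 57807) + (48 + 2*(-227))) - 37065) - 335925 = ((-107260 + (48 - 454)) - 37065) - 335925 = ((-107260 - 406) - 37065) - 335925 = (-107666 - 37065) - 335925 = -144731 - 335925 = -480656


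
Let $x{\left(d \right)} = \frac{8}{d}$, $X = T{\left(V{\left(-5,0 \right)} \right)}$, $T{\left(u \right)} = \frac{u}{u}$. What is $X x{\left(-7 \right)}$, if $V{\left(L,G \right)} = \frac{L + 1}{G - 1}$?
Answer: $- \frac{8}{7} \approx -1.1429$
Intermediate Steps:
$V{\left(L,G \right)} = \frac{1 + L}{-1 + G}$
$T{\left(u \right)} = 1$
$X = 1$
$X x{\left(-7 \right)} = 1 \frac{8}{-7} = 1 \cdot 8 \left(- \frac{1}{7}\right) = 1 \left(- \frac{8}{7}\right) = - \frac{8}{7}$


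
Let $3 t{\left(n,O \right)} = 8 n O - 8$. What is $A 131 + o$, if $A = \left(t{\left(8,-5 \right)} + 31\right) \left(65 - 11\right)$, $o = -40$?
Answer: $-554170$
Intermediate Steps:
$t{\left(n,O \right)} = - \frac{8}{3} + \frac{8 O n}{3}$ ($t{\left(n,O \right)} = \frac{8 n O - 8}{3} = \frac{8 O n - 8}{3} = \frac{-8 + 8 O n}{3} = - \frac{8}{3} + \frac{8 O n}{3}$)
$A = -4230$ ($A = \left(\left(- \frac{8}{3} + \frac{8}{3} \left(-5\right) 8\right) + 31\right) \left(65 - 11\right) = \left(\left(- \frac{8}{3} - \frac{320}{3}\right) + 31\right) 54 = \left(- \frac{328}{3} + 31\right) 54 = \left(- \frac{235}{3}\right) 54 = -4230$)
$A 131 + o = \left(-4230\right) 131 - 40 = -554130 - 40 = -554170$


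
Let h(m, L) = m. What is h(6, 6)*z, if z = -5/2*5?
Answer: -75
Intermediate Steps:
z = -25/2 (z = -5/2*5 = -25/2 ≈ -12.500)
h(6, 6)*z = 6*(-25/2) = -75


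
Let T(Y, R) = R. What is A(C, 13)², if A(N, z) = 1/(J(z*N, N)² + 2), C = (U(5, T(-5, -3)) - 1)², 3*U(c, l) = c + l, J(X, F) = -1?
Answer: ⅑ ≈ 0.11111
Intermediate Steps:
U(c, l) = c/3 + l/3 (U(c, l) = (c + l)/3 = c/3 + l/3)
C = ⅑ (C = (((⅓)*5 + (⅓)*(-3)) - 1)² = ((5/3 - 1) - 1)² = (⅔ - 1)² = (-⅓)² = ⅑ ≈ 0.11111)
A(N, z) = ⅓ (A(N, z) = 1/((-1)² + 2) = 1/(1 + 2) = 1/3 = ⅓)
A(C, 13)² = (⅓)² = ⅑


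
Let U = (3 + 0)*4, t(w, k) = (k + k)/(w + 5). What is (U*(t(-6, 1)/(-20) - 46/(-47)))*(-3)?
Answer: -9126/235 ≈ -38.834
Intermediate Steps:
t(w, k) = 2*k/(5 + w) (t(w, k) = (2*k)/(5 + w) = 2*k/(5 + w))
U = 12 (U = 3*4 = 12)
(U*(t(-6, 1)/(-20) - 46/(-47)))*(-3) = (12*((2*1/(5 - 6))/(-20) - 46/(-47)))*(-3) = (12*((2*1/(-1))*(-1/20) - 46*(-1/47)))*(-3) = (12*((2*1*(-1))*(-1/20) + 46/47))*(-3) = (12*(-2*(-1/20) + 46/47))*(-3) = (12*(⅒ + 46/47))*(-3) = (12*(507/470))*(-3) = (3042/235)*(-3) = -9126/235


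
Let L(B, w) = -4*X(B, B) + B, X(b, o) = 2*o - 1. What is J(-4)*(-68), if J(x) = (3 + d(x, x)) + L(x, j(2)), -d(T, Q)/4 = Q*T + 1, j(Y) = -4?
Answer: 2244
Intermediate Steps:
X(b, o) = -1 + 2*o
d(T, Q) = -4 - 4*Q*T (d(T, Q) = -4*(Q*T + 1) = -4*(1 + Q*T) = -4 - 4*Q*T)
L(B, w) = 4 - 7*B (L(B, w) = -4*(-1 + 2*B) + B = (4 - 8*B) + B = 4 - 7*B)
J(x) = 3 - 7*x - 4*x² (J(x) = (3 + (-4 - 4*x*x)) + (4 - 7*x) = (3 + (-4 - 4*x²)) + (4 - 7*x) = (-1 - 4*x²) + (4 - 7*x) = 3 - 7*x - 4*x²)
J(-4)*(-68) = (3 - 7*(-4) - 4*(-4)²)*(-68) = (3 + 28 - 4*16)*(-68) = (3 + 28 - 64)*(-68) = -33*(-68) = 2244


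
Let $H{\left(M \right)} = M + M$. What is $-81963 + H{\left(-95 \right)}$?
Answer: $-82153$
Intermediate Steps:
$H{\left(M \right)} = 2 M$
$-81963 + H{\left(-95 \right)} = -81963 + 2 \left(-95\right) = -81963 - 190 = -82153$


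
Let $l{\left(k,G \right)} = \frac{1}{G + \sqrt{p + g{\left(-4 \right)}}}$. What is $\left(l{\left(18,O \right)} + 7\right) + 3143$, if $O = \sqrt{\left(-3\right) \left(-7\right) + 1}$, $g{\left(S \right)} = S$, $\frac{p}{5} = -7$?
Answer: $3150 + \frac{1}{\sqrt{22} + i \sqrt{39}} \approx 3150.1 - 0.10238 i$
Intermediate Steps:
$p = -35$ ($p = 5 \left(-7\right) = -35$)
$O = \sqrt{22}$ ($O = \sqrt{21 + 1} = \sqrt{22} \approx 4.6904$)
$l{\left(k,G \right)} = \frac{1}{G + i \sqrt{39}}$ ($l{\left(k,G \right)} = \frac{1}{G + \sqrt{-35 - 4}} = \frac{1}{G + \sqrt{-39}} = \frac{1}{G + i \sqrt{39}}$)
$\left(l{\left(18,O \right)} + 7\right) + 3143 = \left(\frac{1}{\sqrt{22} + i \sqrt{39}} + 7\right) + 3143 = \left(7 + \frac{1}{\sqrt{22} + i \sqrt{39}}\right) + 3143 = 3150 + \frac{1}{\sqrt{22} + i \sqrt{39}}$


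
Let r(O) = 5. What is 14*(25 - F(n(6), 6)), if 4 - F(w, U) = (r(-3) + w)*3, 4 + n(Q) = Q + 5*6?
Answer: 1848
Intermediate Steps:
n(Q) = 26 + Q (n(Q) = -4 + (Q + 5*6) = -4 + (Q + 30) = -4 + (30 + Q) = 26 + Q)
F(w, U) = -11 - 3*w (F(w, U) = 4 - (5 + w)*3 = 4 - (15 + 3*w) = 4 + (-15 - 3*w) = -11 - 3*w)
14*(25 - F(n(6), 6)) = 14*(25 - (-11 - 3*(26 + 6))) = 14*(25 - (-11 - 3*32)) = 14*(25 - (-11 - 96)) = 14*(25 - 1*(-107)) = 14*(25 + 107) = 14*132 = 1848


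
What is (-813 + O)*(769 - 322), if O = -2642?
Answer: -1544385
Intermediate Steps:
(-813 + O)*(769 - 322) = (-813 - 2642)*(769 - 322) = -3455*447 = -1544385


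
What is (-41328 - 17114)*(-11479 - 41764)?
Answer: 3111627406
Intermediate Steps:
(-41328 - 17114)*(-11479 - 41764) = -58442*(-53243) = 3111627406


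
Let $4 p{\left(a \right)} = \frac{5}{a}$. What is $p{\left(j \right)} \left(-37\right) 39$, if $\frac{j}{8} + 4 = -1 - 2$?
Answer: $\frac{7215}{224} \approx 32.21$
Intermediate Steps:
$j = -56$ ($j = -32 + 8 \left(-1 - 2\right) = -32 + 8 \left(-3\right) = -32 - 24 = -56$)
$p{\left(a \right)} = \frac{5}{4 a}$ ($p{\left(a \right)} = \frac{5 \frac{1}{a}}{4} = \frac{5}{4 a}$)
$p{\left(j \right)} \left(-37\right) 39 = \frac{5}{4 \left(-56\right)} \left(-37\right) 39 = \frac{5}{4} \left(- \frac{1}{56}\right) \left(-37\right) 39 = \left(- \frac{5}{224}\right) \left(-37\right) 39 = \frac{185}{224} \cdot 39 = \frac{7215}{224}$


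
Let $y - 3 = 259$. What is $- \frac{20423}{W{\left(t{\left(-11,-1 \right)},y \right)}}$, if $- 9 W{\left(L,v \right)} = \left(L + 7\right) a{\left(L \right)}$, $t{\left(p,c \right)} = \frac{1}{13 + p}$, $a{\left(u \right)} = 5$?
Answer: $\frac{122538}{25} \approx 4901.5$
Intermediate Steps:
$y = 262$ ($y = 3 + 259 = 262$)
$W{\left(L,v \right)} = - \frac{35}{9} - \frac{5 L}{9}$ ($W{\left(L,v \right)} = - \frac{\left(L + 7\right) 5}{9} = - \frac{\left(7 + L\right) 5}{9} = - \frac{35 + 5 L}{9} = - \frac{35}{9} - \frac{5 L}{9}$)
$- \frac{20423}{W{\left(t{\left(-11,-1 \right)},y \right)}} = - \frac{20423}{- \frac{35}{9} - \frac{5}{9 \left(13 - 11\right)}} = - \frac{20423}{- \frac{35}{9} - \frac{5}{9 \cdot 2}} = - \frac{20423}{- \frac{35}{9} - \frac{5}{18}} = - \frac{20423}{- \frac{25}{6}} = \left(-20423\right) \left(- \frac{6}{25}\right) = \frac{122538}{25}$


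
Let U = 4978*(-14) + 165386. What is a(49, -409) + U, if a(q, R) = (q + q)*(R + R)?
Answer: 15530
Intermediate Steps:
a(q, R) = 4*R*q (a(q, R) = (2*q)*(2*R) = 4*R*q)
U = 95694 (U = -69692 + 165386 = 95694)
a(49, -409) + U = 4*(-409)*49 + 95694 = -80164 + 95694 = 15530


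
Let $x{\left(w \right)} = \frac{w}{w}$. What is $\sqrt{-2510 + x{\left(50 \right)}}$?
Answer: $i \sqrt{2509} \approx 50.09 i$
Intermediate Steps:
$x{\left(w \right)} = 1$
$\sqrt{-2510 + x{\left(50 \right)}} = \sqrt{-2510 + 1} = \sqrt{-2509} = i \sqrt{2509}$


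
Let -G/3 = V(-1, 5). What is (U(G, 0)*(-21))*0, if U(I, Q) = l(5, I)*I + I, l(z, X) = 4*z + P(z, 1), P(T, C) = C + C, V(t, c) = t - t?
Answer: 0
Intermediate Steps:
V(t, c) = 0
P(T, C) = 2*C
G = 0 (G = -3*0 = 0)
l(z, X) = 2 + 4*z (l(z, X) = 4*z + 2*1 = 4*z + 2 = 2 + 4*z)
U(I, Q) = 23*I (U(I, Q) = (2 + 4*5)*I + I = (2 + 20)*I + I = 22*I + I = 23*I)
(U(G, 0)*(-21))*0 = ((23*0)*(-21))*0 = (0*(-21))*0 = 0*0 = 0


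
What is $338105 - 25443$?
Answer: $312662$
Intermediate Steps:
$338105 - 25443 = 312662$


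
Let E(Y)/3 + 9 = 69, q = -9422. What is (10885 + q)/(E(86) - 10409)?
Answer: -1463/10229 ≈ -0.14302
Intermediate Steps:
E(Y) = 180 (E(Y) = -27 + 3*69 = -27 + 207 = 180)
(10885 + q)/(E(86) - 10409) = (10885 - 9422)/(180 - 10409) = 1463/(-10229) = 1463*(-1/10229) = -1463/10229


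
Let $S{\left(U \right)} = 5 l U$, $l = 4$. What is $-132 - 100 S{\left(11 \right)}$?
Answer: $-22132$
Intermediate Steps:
$S{\left(U \right)} = 20 U$ ($S{\left(U \right)} = 5 \cdot 4 U = 20 U$)
$-132 - 100 S{\left(11 \right)} = -132 - 100 \cdot 20 \cdot 11 = -132 - 22000 = -22132$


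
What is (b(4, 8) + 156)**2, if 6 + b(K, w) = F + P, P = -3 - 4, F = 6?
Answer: 22201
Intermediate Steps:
P = -7
b(K, w) = -7 (b(K, w) = -6 + (6 - 7) = -6 - 1 = -7)
(b(4, 8) + 156)**2 = (-7 + 156)**2 = 149**2 = 22201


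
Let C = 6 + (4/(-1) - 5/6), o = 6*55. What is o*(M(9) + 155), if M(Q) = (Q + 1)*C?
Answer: 55000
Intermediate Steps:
o = 330
C = 7/6 (C = 6 + (4*(-1) - 5*⅙) = 6 + (-4 - ⅚) = 6 - 29/6 = 7/6 ≈ 1.1667)
M(Q) = 7/6 + 7*Q/6 (M(Q) = (Q + 1)*(7/6) = (1 + Q)*(7/6) = 7/6 + 7*Q/6)
o*(M(9) + 155) = 330*((7/6 + (7/6)*9) + 155) = 330*((7/6 + 21/2) + 155) = 330*(35/3 + 155) = 330*(500/3) = 55000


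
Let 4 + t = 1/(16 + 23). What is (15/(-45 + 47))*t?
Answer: -775/26 ≈ -29.808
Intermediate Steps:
t = -155/39 (t = -4 + 1/(16 + 23) = -4 + 1/39 = -155/39 ≈ -3.9744)
(15/(-45 + 47))*t = (15/(-45 + 47))*(-155/39) = (15/2)*(-155/39) = -775/26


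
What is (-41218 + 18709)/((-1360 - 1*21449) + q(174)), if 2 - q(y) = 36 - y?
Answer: 22509/22669 ≈ 0.99294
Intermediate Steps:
q(y) = -34 + y (q(y) = 2 - (36 - y) = 2 + (-36 + y) = -34 + y)
(-41218 + 18709)/((-1360 - 1*21449) + q(174)) = (-41218 + 18709)/((-1360 - 1*21449) + (-34 + 174)) = -22509/((-1360 - 21449) + 140) = -22509/(-22809 + 140) = -22509/(-22669) = -22509*(-1/22669) = 22509/22669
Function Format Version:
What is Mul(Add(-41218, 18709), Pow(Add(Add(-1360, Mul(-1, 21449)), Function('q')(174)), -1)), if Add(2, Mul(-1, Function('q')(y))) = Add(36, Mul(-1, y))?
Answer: Rational(22509, 22669) ≈ 0.99294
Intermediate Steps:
Function('q')(y) = Add(-34, y) (Function('q')(y) = Add(2, Mul(-1, Add(36, Mul(-1, y)))) = Add(2, Add(-36, y)) = Add(-34, y))
Mul(Add(-41218, 18709), Pow(Add(Add(-1360, Mul(-1, 21449)), Function('q')(174)), -1)) = Mul(Add(-41218, 18709), Pow(Add(Add(-1360, Mul(-1, 21449)), Add(-34, 174)), -1)) = Mul(-22509, Pow(Add(Add(-1360, -21449), 140), -1)) = Mul(-22509, Pow(Add(-22809, 140), -1)) = Mul(-22509, Pow(-22669, -1)) = Mul(-22509, Rational(-1, 22669)) = Rational(22509, 22669)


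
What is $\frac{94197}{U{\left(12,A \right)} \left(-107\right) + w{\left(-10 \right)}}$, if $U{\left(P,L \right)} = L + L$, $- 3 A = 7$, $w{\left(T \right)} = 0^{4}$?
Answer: $\frac{282591}{1498} \approx 188.65$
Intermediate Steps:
$w{\left(T \right)} = 0$
$A = - \frac{7}{3}$ ($A = \left(- \frac{1}{3}\right) 7 = - \frac{7}{3} \approx -2.3333$)
$U{\left(P,L \right)} = 2 L$
$\frac{94197}{U{\left(12,A \right)} \left(-107\right) + w{\left(-10 \right)}} = \frac{94197}{2 \left(- \frac{7}{3}\right) \left(-107\right) + 0} = \frac{94197}{\left(- \frac{14}{3}\right) \left(-107\right) + 0} = \frac{94197}{\frac{1498}{3} + 0} = \frac{94197}{\frac{1498}{3}} = 94197 \cdot \frac{3}{1498} = \frac{282591}{1498}$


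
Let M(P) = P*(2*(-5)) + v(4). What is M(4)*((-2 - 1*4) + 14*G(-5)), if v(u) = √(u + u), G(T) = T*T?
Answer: -13760 + 688*√2 ≈ -12787.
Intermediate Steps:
G(T) = T²
v(u) = √2*√u (v(u) = √(2*u) = √2*√u)
M(P) = -10*P + 2*√2 (M(P) = P*(2*(-5)) + √2*√4 = P*(-10) + √2*2 = -10*P + 2*√2)
M(4)*((-2 - 1*4) + 14*G(-5)) = (-10*4 + 2*√2)*((-2 - 1*4) + 14*(-5)²) = (-40 + 2*√2)*((-2 - 4) + 14*25) = (-40 + 2*√2)*(-6 + 350) = (-40 + 2*√2)*344 = -13760 + 688*√2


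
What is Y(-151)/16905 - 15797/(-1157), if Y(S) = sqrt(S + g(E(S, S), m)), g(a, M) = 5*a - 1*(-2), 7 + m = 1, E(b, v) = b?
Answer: 15797/1157 + 2*I*sqrt(226)/16905 ≈ 13.653 + 0.0017786*I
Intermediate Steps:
m = -6 (m = -7 + 1 = -6)
g(a, M) = 2 + 5*a (g(a, M) = 5*a + 2 = 2 + 5*a)
Y(S) = sqrt(2 + 6*S) (Y(S) = sqrt(S + (2 + 5*S)) = sqrt(2 + 6*S))
Y(-151)/16905 - 15797/(-1157) = sqrt(2 + 6*(-151))/16905 - 15797/(-1157) = sqrt(2 - 906)*(1/16905) - 15797*(-1/1157) = sqrt(-904)*(1/16905) + 15797/1157 = (2*I*sqrt(226))*(1/16905) + 15797/1157 = 2*I*sqrt(226)/16905 + 15797/1157 = 15797/1157 + 2*I*sqrt(226)/16905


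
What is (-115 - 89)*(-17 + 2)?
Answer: 3060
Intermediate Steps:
(-115 - 89)*(-17 + 2) = -204*(-15) = 3060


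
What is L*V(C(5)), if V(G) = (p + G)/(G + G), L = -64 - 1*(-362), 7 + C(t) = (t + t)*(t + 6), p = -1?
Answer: 15198/103 ≈ 147.55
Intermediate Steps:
C(t) = -7 + 2*t*(6 + t) (C(t) = -7 + (t + t)*(t + 6) = -7 + (2*t)*(6 + t) = -7 + 2*t*(6 + t))
L = 298 (L = -64 + 362 = 298)
V(G) = (-1 + G)/(2*G) (V(G) = (-1 + G)/(G + G) = (-1 + G)/((2*G)) = (-1 + G)*(1/(2*G)) = (-1 + G)/(2*G))
L*V(C(5)) = 298*((-1 + (-7 + 2*5² + 12*5))/(2*(-7 + 2*5² + 12*5))) = 298*((-1 + (-7 + 2*25 + 60))/(2*(-7 + 2*25 + 60))) = 298*((-1 + (-7 + 50 + 60))/(2*(-7 + 50 + 60))) = 298*((½)*(-1 + 103)/103) = 298*((½)*(1/103)*102) = 298*(51/103) = 15198/103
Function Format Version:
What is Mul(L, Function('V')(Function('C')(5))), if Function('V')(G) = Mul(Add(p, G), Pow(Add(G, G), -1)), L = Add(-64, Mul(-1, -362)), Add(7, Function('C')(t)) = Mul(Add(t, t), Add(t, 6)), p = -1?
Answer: Rational(15198, 103) ≈ 147.55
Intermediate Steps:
Function('C')(t) = Add(-7, Mul(2, t, Add(6, t))) (Function('C')(t) = Add(-7, Mul(Add(t, t), Add(t, 6))) = Add(-7, Mul(Mul(2, t), Add(6, t))) = Add(-7, Mul(2, t, Add(6, t))))
L = 298 (L = Add(-64, 362) = 298)
Function('V')(G) = Mul(Rational(1, 2), Pow(G, -1), Add(-1, G)) (Function('V')(G) = Mul(Add(-1, G), Pow(Add(G, G), -1)) = Mul(Add(-1, G), Pow(Mul(2, G), -1)) = Mul(Add(-1, G), Mul(Rational(1, 2), Pow(G, -1))) = Mul(Rational(1, 2), Pow(G, -1), Add(-1, G)))
Mul(L, Function('V')(Function('C')(5))) = Mul(298, Mul(Rational(1, 2), Pow(Add(-7, Mul(2, Pow(5, 2)), Mul(12, 5)), -1), Add(-1, Add(-7, Mul(2, Pow(5, 2)), Mul(12, 5))))) = Mul(298, Mul(Rational(1, 2), Pow(Add(-7, Mul(2, 25), 60), -1), Add(-1, Add(-7, Mul(2, 25), 60)))) = Mul(298, Mul(Rational(1, 2), Pow(Add(-7, 50, 60), -1), Add(-1, Add(-7, 50, 60)))) = Mul(298, Mul(Rational(1, 2), Pow(103, -1), Add(-1, 103))) = Mul(298, Mul(Rational(1, 2), Rational(1, 103), 102)) = Mul(298, Rational(51, 103)) = Rational(15198, 103)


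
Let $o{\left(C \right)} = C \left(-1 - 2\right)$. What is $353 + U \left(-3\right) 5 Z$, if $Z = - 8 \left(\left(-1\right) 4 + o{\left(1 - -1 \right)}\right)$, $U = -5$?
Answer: $6353$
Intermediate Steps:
$o{\left(C \right)} = - 3 C$ ($o{\left(C \right)} = C \left(-3\right) = - 3 C$)
$Z = 80$ ($Z = - 8 \left(\left(-1\right) 4 - 3 \left(1 - -1\right)\right) = - 8 \left(-4 - 3 \left(1 + 1\right)\right) = - 8 \left(-4 - 6\right) = \left(-8\right) \left(-10\right) = 80$)
$353 + U \left(-3\right) 5 Z = 353 + \left(-5\right) \left(-3\right) 5 \cdot 80 = 353 + 15 \cdot 5 \cdot 80 = 353 + 75 \cdot 80 = 353 + 6000 = 6353$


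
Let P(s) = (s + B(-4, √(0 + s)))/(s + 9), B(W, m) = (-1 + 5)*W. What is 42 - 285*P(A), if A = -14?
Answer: -1668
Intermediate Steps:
B(W, m) = 4*W
P(s) = (-16 + s)/(9 + s) (P(s) = (s + 4*(-4))/(s + 9) = (s - 16)/(9 + s) = (-16 + s)/(9 + s))
42 - 285*P(A) = 42 - 285*(-16 - 14)/(9 - 14) = 42 - 285*(-30)/(-5) = 42 - (-57)*(-30) = 42 - 285*6 = 42 - 1710 = -1668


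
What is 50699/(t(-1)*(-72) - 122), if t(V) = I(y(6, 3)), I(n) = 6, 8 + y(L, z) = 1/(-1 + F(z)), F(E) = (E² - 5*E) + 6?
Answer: -50699/554 ≈ -91.514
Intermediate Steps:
F(E) = 6 + E² - 5*E
y(L, z) = -8 + 1/(5 + z² - 5*z) (y(L, z) = -8 + 1/(-1 + (6 + z² - 5*z)) = -8 + 1/(5 + z² - 5*z))
t(V) = 6
50699/(t(-1)*(-72) - 122) = 50699/(6*(-72) - 122) = 50699/(-432 - 122) = 50699/(-554) = 50699*(-1/554) = -50699/554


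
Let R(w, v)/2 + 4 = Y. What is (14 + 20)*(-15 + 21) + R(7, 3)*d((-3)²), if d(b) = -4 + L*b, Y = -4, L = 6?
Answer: -596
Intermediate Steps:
R(w, v) = -16 (R(w, v) = -8 + 2*(-4) = -8 - 8 = -16)
d(b) = -4 + 6*b
(14 + 20)*(-15 + 21) + R(7, 3)*d((-3)²) = (14 + 20)*(-15 + 21) - 16*(-4 + 6*(-3)²) = 34*6 - 16*(-4 + 6*9) = 204 - 16*(-4 + 54) = 204 - 16*50 = 204 - 800 = -596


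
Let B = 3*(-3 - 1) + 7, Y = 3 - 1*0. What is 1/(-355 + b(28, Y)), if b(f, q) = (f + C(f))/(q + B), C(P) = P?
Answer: -1/383 ≈ -0.0026110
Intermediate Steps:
Y = 3 (Y = 3 + 0 = 3)
B = -5 (B = 3*(-4) + 7 = -12 + 7 = -5)
b(f, q) = 2*f/(-5 + q) (b(f, q) = (f + f)/(q - 5) = (2*f)/(-5 + q) = 2*f/(-5 + q))
1/(-355 + b(28, Y)) = 1/(-355 + 2*28/(-5 + 3)) = 1/(-355 + 2*28/(-2)) = 1/(-355 + 2*28*(-½)) = 1/(-355 - 28) = 1/(-383) = -1/383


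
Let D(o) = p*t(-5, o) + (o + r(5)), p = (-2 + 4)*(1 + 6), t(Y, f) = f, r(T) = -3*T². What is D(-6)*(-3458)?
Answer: 570570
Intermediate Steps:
p = 14 (p = 2*7 = 14)
D(o) = -75 + 15*o (D(o) = 14*o + (o - 3*5²) = 14*o + (o - 3*25) = 14*o + (o - 75) = 14*o + (-75 + o) = -75 + 15*o)
D(-6)*(-3458) = (-75 + 15*(-6))*(-3458) = (-75 - 90)*(-3458) = -165*(-3458) = 570570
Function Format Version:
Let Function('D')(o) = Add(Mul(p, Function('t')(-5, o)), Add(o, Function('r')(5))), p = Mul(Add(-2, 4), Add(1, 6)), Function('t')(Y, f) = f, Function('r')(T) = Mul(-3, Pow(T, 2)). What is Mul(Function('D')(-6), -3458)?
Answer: 570570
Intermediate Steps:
p = 14 (p = Mul(2, 7) = 14)
Function('D')(o) = Add(-75, Mul(15, o)) (Function('D')(o) = Add(Mul(14, o), Add(o, Mul(-3, Pow(5, 2)))) = Add(Mul(14, o), Add(o, Mul(-3, 25))) = Add(Mul(14, o), Add(o, -75)) = Add(Mul(14, o), Add(-75, o)) = Add(-75, Mul(15, o)))
Mul(Function('D')(-6), -3458) = Mul(Add(-75, Mul(15, -6)), -3458) = Mul(Add(-75, -90), -3458) = Mul(-165, -3458) = 570570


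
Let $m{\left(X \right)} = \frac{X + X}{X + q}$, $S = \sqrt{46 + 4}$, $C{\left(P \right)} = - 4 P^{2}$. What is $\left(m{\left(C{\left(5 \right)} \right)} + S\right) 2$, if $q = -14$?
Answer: $\frac{200}{57} + 10 \sqrt{2} \approx 17.651$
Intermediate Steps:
$S = 5 \sqrt{2}$ ($S = \sqrt{50} = 5 \sqrt{2} \approx 7.0711$)
$m{\left(X \right)} = \frac{2 X}{-14 + X}$ ($m{\left(X \right)} = \frac{X + X}{X - 14} = \frac{2 X}{-14 + X}$)
$\left(m{\left(C{\left(5 \right)} \right)} + S\right) 2 = \left(\frac{2 \left(- 4 \cdot 5^{2}\right)}{-14 - 4 \cdot 5^{2}} + 5 \sqrt{2}\right) 2 = \left(\frac{2 \left(\left(-4\right) 25\right)}{-14 - 100} + 5 \sqrt{2}\right) 2 = \left(2 \left(-100\right) \frac{1}{-14 - 100} + 5 \sqrt{2}\right) 2 = \left(2 \left(-100\right) \frac{1}{-114} + 5 \sqrt{2}\right) 2 = \left(2 \left(-100\right) \left(- \frac{1}{114}\right) + 5 \sqrt{2}\right) 2 = \left(\frac{100}{57} + 5 \sqrt{2}\right) 2 = \frac{200}{57} + 10 \sqrt{2}$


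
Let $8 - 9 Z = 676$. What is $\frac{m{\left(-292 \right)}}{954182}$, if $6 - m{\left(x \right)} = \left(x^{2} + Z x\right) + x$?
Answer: $- \frac{479875}{4293819} \approx -0.11176$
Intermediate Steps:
$Z = - \frac{668}{9}$ ($Z = \frac{8}{9} - \frac{676}{9} = - \frac{668}{9} \approx -74.222$)
$m{\left(x \right)} = 6 - x^{2} + \frac{659 x}{9}$ ($m{\left(x \right)} = 6 - \left(\left(x^{2} - \frac{668 x}{9}\right) + x\right) = 6 - \left(x^{2} - \frac{659 x}{9}\right) = 6 - x^{2} + \frac{659 x}{9}$)
$\frac{m{\left(-292 \right)}}{954182} = \frac{6 - \left(-292\right)^{2} + \frac{659}{9} \left(-292\right)}{954182} = \left(6 - 85264 - \frac{192428}{9}\right) \frac{1}{954182} = \left(- \frac{959750}{9}\right) \frac{1}{954182} = - \frac{479875}{4293819}$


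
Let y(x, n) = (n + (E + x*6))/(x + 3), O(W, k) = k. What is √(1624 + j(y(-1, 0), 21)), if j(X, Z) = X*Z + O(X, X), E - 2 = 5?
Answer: √1635 ≈ 40.435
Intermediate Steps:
E = 7 (E = 2 + 5 = 7)
y(x, n) = (7 + n + 6*x)/(3 + x) (y(x, n) = (n + (7 + x*6))/(x + 3) = (n + (7 + 6*x))/(3 + x) = (7 + n + 6*x)/(3 + x))
j(X, Z) = X + X*Z (j(X, Z) = X*Z + X = X + X*Z)
√(1624 + j(y(-1, 0), 21)) = √(1624 + ((7 + 0 + 6*(-1))/(3 - 1))*(1 + 21)) = √(1624 + ((7 + 0 - 6)/2)*22) = √(1624 + ((½)*1)*22) = √(1624 + (½)*22) = √(1624 + 11) = √1635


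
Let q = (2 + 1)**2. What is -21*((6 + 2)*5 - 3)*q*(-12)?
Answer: 83916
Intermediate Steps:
q = 9 (q = 3**2 = 9)
-21*((6 + 2)*5 - 3)*q*(-12) = -21*((6 + 2)*5 - 3)*9*(-12) = -21*(8*5 - 3)*9*(-12) = -21*(40 - 3)*9*(-12) = -777*9*(-12) = -21*333*(-12) = -6993*(-12) = 83916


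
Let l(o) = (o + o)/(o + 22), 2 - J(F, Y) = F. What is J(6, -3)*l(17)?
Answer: -136/39 ≈ -3.4872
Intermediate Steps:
J(F, Y) = 2 - F
l(o) = 2*o/(22 + o) (l(o) = (2*o)/(22 + o) = 2*o/(22 + o))
J(6, -3)*l(17) = (2 - 1*6)*(2*17/(22 + 17)) = (2 - 6)*(2*17/39) = -8*17/39 = -4*34/39 = -136/39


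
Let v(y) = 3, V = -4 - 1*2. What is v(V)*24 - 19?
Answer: 53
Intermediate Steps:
V = -6 (V = -4 - 2 = -6)
v(V)*24 - 19 = 3*24 - 19 = 72 - 19 = 53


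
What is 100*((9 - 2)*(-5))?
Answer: -3500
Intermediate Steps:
100*((9 - 2)*(-5)) = 100*(7*(-5)) = 100*(-35) = -3500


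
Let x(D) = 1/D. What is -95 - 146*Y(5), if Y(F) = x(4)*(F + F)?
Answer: -460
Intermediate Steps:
x(D) = 1/D
Y(F) = F/2 (Y(F) = (F + F)/4 = (2*F)/4 = F/2)
-95 - 146*Y(5) = -95 - 73*5 = -95 - 146*5/2 = -95 - 365 = -460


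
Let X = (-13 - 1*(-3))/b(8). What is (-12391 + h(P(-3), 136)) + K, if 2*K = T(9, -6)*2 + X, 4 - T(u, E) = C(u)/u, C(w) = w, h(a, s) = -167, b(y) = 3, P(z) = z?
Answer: -37670/3 ≈ -12557.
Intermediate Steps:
T(u, E) = 3 (T(u, E) = 4 - u/u = 4 - 1*1 = 4 - 1 = 3)
X = -10/3 (X = (-13 - 1*(-3))/3 = (-13 + 3)*(⅓) = -10*⅓ = -10/3 ≈ -3.3333)
K = 4/3 (K = (3*2 - 10/3)/2 = (6 - 10/3)/2 = (½)*(8/3) = 4/3 ≈ 1.3333)
(-12391 + h(P(-3), 136)) + K = (-12391 - 167) + 4/3 = -12558 + 4/3 = -37670/3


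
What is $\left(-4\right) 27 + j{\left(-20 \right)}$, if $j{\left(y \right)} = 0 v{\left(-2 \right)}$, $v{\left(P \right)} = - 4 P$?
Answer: $-108$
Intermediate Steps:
$j{\left(y \right)} = 0$ ($j{\left(y \right)} = 0 \left(\left(-4\right) \left(-2\right)\right) = 0 \cdot 8 = 0$)
$\left(-4\right) 27 + j{\left(-20 \right)} = \left(-4\right) 27 + 0 = -108 + 0 = -108$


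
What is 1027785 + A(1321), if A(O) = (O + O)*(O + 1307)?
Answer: 7970961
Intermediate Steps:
A(O) = 2*O*(1307 + O) (A(O) = (2*O)*(1307 + O) = 2*O*(1307 + O))
1027785 + A(1321) = 1027785 + 2*1321*(1307 + 1321) = 1027785 + 2*1321*2628 = 1027785 + 6943176 = 7970961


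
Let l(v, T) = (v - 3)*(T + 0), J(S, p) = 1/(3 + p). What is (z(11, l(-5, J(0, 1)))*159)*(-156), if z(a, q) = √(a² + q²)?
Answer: -124020*√5 ≈ -2.7732e+5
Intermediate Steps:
l(v, T) = T*(-3 + v) (l(v, T) = (-3 + v)*T = T*(-3 + v))
(z(11, l(-5, J(0, 1)))*159)*(-156) = (√(11² + ((-3 - 5)/(3 + 1))²)*159)*(-156) = (√(121 + (-8/4)²)*159)*(-156) = (√(121 + ((¼)*(-8))²)*159)*(-156) = (√(121 + (-2)²)*159)*(-156) = (√(121 + 4)*159)*(-156) = (√125*159)*(-156) = ((5*√5)*159)*(-156) = (795*√5)*(-156) = -124020*√5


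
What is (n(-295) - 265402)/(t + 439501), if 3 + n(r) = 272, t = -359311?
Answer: -24103/7290 ≈ -3.3063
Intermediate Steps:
n(r) = 269 (n(r) = -3 + 272 = 269)
(n(-295) - 265402)/(t + 439501) = (269 - 265402)/(-359311 + 439501) = -265133/80190 = -265133*1/80190 = -24103/7290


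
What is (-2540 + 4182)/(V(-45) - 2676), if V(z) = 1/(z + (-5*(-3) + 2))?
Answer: -45976/74929 ≈ -0.61359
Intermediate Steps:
V(z) = 1/(17 + z) (V(z) = 1/(z + (15 + 2)) = 1/(z + 17) = 1/(17 + z))
(-2540 + 4182)/(V(-45) - 2676) = (-2540 + 4182)/(1/(17 - 45) - 2676) = 1642/(1/(-28) - 2676) = 1642/(-1/28 - 2676) = 1642/(-74929/28) = 1642*(-28/74929) = -45976/74929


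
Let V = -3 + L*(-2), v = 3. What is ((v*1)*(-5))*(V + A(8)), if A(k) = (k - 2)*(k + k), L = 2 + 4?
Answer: -1215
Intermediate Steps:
L = 6
A(k) = 2*k*(-2 + k) (A(k) = (-2 + k)*(2*k) = 2*k*(-2 + k))
V = -15 (V = -3 + 6*(-2) = -3 - 12 = -15)
((v*1)*(-5))*(V + A(8)) = ((3*1)*(-5))*(-15 + 2*8*(-2 + 8)) = (3*(-5))*(-15 + 2*8*6) = -15*(-15 + 96) = -15*81 = -1215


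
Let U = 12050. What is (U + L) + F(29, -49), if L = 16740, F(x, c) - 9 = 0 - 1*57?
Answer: 28742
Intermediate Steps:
F(x, c) = -48 (F(x, c) = 9 + (0 - 1*57) = 9 + (0 - 57) = 9 - 57 = -48)
(U + L) + F(29, -49) = (12050 + 16740) - 48 = 28790 - 48 = 28742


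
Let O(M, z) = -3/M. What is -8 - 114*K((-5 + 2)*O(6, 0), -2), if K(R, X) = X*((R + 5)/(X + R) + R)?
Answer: -2630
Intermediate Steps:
K(R, X) = X*(R + (5 + R)/(R + X)) (K(R, X) = X*((5 + R)/(R + X) + R) = X*(R + (5 + R)/(R + X)))
-8 - 114*K((-5 + 2)*O(6, 0), -2) = -8 - (-228)*(5 + (-5 + 2)*(-3/6) + ((-5 + 2)*(-3/6))² + ((-5 + 2)*(-3/6))*(-2))/((-5 + 2)*(-3/6) - 2) = -8 - (-228)*(5 - (-9)/6 + (-(-9)/6)² - (-9)/6*(-2))/(-(-9)/6 - 2) = -8 - (-228)*(5 - 3*(-½) + (-3*(-½))² - 3*(-½)*(-2))/(-3*(-½) - 2) = -8 - (-228)*(5 + 3/2 + (3/2)² + (3/2)*(-2))/(3/2 - 2) = -8 - (-228)*(5 + 3/2 + 9/4 - 3)/(-½) = -8 - (-228)*(-2)*23/4 = -8 - 114*23 = -8 - 2622 = -2630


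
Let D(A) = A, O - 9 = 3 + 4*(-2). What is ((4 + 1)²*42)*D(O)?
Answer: 4200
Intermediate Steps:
O = 4 (O = 9 + (3 + 4*(-2)) = 9 + (3 - 8) = 9 - 5 = 4)
((4 + 1)²*42)*D(O) = ((4 + 1)²*42)*4 = (5²*42)*4 = (25*42)*4 = 1050*4 = 4200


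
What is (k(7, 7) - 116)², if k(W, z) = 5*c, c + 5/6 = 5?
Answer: 326041/36 ≈ 9056.7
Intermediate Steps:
c = 25/6 (c = -⅚ + 5 = 25/6 ≈ 4.1667)
k(W, z) = 125/6 (k(W, z) = 5*(25/6) = 125/6)
(k(7, 7) - 116)² = (125/6 - 116)² = (-571/6)² = 326041/36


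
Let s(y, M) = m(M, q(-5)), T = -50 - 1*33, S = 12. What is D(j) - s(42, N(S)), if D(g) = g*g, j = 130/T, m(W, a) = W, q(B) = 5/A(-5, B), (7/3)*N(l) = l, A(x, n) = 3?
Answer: -129704/48223 ≈ -2.6897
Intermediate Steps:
N(l) = 3*l/7
q(B) = 5/3
T = -83 (T = -50 - 33 = -83)
s(y, M) = M
j = -130/83 (j = 130/(-83) = 130*(-1/83) = -130/83 ≈ -1.5663)
D(g) = g**2
D(j) - s(42, N(S)) = (-130/83)**2 - 3*12/7 = 16900/6889 - 1*36/7 = 16900/6889 - 36/7 = -129704/48223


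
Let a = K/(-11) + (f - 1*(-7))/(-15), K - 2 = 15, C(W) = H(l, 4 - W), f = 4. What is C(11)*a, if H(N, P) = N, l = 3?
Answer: -376/55 ≈ -6.8364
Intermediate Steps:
C(W) = 3
K = 17 (K = 2 + 15 = 17)
a = -376/165 (a = 17/(-11) + (4 - 1*(-7))/(-15) = 17*(-1/11) + (4 + 7)*(-1/15) = -17/11 + 11*(-1/15) = -17/11 - 11/15 = -376/165 ≈ -2.2788)
C(11)*a = 3*(-376/165) = -376/55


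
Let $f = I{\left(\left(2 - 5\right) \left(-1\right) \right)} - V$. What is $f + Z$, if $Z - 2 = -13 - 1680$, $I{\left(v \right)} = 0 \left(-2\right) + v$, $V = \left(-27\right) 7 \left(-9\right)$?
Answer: $-3389$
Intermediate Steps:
$V = 1701$ ($V = \left(-189\right) \left(-9\right) = 1701$)
$I{\left(v \right)} = v$ ($I{\left(v \right)} = 0 + v = v$)
$Z = -1691$ ($Z = 2 - 1693 = -1691$)
$f = -1698$ ($f = \left(2 - 5\right) \left(-1\right) - 1701 = \left(-3\right) \left(-1\right) - 1701 = 3 - 1701 = -1698$)
$f + Z = -1698 - 1691 = -3389$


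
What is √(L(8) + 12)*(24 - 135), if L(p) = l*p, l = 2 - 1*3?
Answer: -222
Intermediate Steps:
l = -1 (l = 2 - 3 = -1)
L(p) = -p
√(L(8) + 12)*(24 - 135) = √(-1*8 + 12)*(24 - 135) = √(-8 + 12)*(-111) = √4*(-111) = 2*(-111) = -222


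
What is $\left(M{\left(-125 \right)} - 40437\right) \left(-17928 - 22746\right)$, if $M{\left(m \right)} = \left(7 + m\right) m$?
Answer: $1044793038$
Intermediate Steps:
$M{\left(m \right)} = m \left(7 + m\right)$
$\left(M{\left(-125 \right)} - 40437\right) \left(-17928 - 22746\right) = \left(- 125 \left(7 - 125\right) - 40437\right) \left(-17928 - 22746\right) = \left(\left(-125\right) \left(-118\right) - 40437\right) \left(-40674\right) = \left(14750 - 40437\right) \left(-40674\right) = \left(-25687\right) \left(-40674\right) = 1044793038$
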